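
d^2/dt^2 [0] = 0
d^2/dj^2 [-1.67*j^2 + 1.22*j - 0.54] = -3.34000000000000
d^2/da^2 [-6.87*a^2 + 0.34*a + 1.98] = -13.7400000000000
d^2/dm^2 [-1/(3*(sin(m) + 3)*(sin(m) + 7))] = (4*sin(m)^4 + 30*sin(m)^3 + 10*sin(m)^2 - 270*sin(m) - 158)/(3*(sin(m) + 3)^3*(sin(m) + 7)^3)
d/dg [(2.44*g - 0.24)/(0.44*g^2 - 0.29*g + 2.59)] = (-1.0736*g^2 + 0.2112*g + 6.25)/(0.1936*g^4 - 0.2552*g^3 + 2.3633*g^2 - 1.5022*g + 6.7081)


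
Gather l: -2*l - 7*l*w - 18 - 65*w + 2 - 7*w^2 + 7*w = l*(-7*w - 2) - 7*w^2 - 58*w - 16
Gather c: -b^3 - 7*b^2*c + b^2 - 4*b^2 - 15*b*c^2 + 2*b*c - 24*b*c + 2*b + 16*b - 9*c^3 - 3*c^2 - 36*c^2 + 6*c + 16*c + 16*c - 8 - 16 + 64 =-b^3 - 3*b^2 + 18*b - 9*c^3 + c^2*(-15*b - 39) + c*(-7*b^2 - 22*b + 38) + 40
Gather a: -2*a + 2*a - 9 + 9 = 0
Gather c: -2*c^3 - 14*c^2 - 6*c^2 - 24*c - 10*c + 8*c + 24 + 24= -2*c^3 - 20*c^2 - 26*c + 48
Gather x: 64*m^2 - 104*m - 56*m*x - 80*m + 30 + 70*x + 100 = 64*m^2 - 184*m + x*(70 - 56*m) + 130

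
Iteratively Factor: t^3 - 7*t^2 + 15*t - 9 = (t - 3)*(t^2 - 4*t + 3) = (t - 3)*(t - 1)*(t - 3)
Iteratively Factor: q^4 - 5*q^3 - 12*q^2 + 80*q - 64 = (q - 1)*(q^3 - 4*q^2 - 16*q + 64) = (q - 4)*(q - 1)*(q^2 - 16) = (q - 4)^2*(q - 1)*(q + 4)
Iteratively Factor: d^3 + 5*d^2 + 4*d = (d + 4)*(d^2 + d) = (d + 1)*(d + 4)*(d)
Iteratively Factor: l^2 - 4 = (l + 2)*(l - 2)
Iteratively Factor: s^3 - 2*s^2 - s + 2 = (s - 2)*(s^2 - 1) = (s - 2)*(s + 1)*(s - 1)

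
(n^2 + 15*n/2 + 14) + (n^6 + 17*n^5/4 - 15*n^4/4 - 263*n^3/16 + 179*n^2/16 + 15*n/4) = n^6 + 17*n^5/4 - 15*n^4/4 - 263*n^3/16 + 195*n^2/16 + 45*n/4 + 14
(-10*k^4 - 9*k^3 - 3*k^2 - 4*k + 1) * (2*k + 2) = -20*k^5 - 38*k^4 - 24*k^3 - 14*k^2 - 6*k + 2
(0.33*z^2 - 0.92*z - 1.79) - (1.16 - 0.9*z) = 0.33*z^2 - 0.02*z - 2.95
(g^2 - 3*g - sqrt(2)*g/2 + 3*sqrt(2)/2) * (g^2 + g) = g^4 - 2*g^3 - sqrt(2)*g^3/2 - 3*g^2 + sqrt(2)*g^2 + 3*sqrt(2)*g/2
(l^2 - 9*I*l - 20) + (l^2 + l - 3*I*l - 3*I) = 2*l^2 + l - 12*I*l - 20 - 3*I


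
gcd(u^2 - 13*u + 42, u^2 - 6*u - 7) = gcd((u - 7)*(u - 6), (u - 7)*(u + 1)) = u - 7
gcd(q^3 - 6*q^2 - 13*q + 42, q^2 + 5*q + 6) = q + 3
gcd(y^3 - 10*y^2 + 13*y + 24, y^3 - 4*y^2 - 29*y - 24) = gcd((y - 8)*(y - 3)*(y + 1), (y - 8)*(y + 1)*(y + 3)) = y^2 - 7*y - 8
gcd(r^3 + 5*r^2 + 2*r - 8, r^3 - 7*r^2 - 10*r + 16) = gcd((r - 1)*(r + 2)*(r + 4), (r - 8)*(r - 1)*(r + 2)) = r^2 + r - 2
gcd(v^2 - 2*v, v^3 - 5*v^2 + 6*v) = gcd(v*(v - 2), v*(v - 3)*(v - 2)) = v^2 - 2*v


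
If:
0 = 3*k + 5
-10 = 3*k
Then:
No Solution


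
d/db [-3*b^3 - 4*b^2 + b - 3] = -9*b^2 - 8*b + 1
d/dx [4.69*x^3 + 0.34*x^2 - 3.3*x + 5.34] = 14.07*x^2 + 0.68*x - 3.3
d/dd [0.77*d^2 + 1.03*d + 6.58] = 1.54*d + 1.03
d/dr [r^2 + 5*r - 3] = 2*r + 5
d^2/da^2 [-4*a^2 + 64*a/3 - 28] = -8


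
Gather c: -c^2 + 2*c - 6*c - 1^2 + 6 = -c^2 - 4*c + 5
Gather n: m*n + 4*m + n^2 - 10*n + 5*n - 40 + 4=4*m + n^2 + n*(m - 5) - 36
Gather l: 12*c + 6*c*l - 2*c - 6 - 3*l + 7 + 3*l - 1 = 6*c*l + 10*c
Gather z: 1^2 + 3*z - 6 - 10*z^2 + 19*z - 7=-10*z^2 + 22*z - 12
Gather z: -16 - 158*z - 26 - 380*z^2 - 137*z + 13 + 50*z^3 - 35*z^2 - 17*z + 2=50*z^3 - 415*z^2 - 312*z - 27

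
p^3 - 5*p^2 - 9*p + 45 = (p - 5)*(p - 3)*(p + 3)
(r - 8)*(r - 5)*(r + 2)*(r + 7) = r^4 - 4*r^3 - 63*r^2 + 178*r + 560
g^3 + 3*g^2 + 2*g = g*(g + 1)*(g + 2)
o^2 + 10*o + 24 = (o + 4)*(o + 6)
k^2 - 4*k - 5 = (k - 5)*(k + 1)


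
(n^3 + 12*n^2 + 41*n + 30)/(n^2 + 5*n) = n + 7 + 6/n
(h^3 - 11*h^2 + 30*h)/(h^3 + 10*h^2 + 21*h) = (h^2 - 11*h + 30)/(h^2 + 10*h + 21)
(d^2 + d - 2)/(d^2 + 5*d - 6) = (d + 2)/(d + 6)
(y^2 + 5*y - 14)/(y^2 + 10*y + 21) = (y - 2)/(y + 3)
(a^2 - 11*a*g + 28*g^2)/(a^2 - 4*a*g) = (a - 7*g)/a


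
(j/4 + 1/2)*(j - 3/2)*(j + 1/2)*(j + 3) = j^4/4 + j^3 + j^2/16 - 39*j/16 - 9/8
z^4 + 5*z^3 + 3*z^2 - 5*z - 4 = (z - 1)*(z + 1)^2*(z + 4)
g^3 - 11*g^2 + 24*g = g*(g - 8)*(g - 3)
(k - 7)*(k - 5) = k^2 - 12*k + 35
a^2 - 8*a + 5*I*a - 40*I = (a - 8)*(a + 5*I)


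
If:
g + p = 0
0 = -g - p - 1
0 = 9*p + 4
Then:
No Solution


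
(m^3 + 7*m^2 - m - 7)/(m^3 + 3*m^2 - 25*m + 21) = (m + 1)/(m - 3)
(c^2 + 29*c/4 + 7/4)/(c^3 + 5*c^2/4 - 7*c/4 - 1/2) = (c + 7)/(c^2 + c - 2)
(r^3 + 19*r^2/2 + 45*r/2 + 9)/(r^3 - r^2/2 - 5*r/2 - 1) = (r^2 + 9*r + 18)/(r^2 - r - 2)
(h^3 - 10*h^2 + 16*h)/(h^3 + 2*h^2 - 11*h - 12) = h*(h^2 - 10*h + 16)/(h^3 + 2*h^2 - 11*h - 12)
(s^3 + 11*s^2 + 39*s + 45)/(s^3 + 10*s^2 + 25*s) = (s^2 + 6*s + 9)/(s*(s + 5))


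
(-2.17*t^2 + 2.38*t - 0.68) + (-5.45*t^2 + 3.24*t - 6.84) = -7.62*t^2 + 5.62*t - 7.52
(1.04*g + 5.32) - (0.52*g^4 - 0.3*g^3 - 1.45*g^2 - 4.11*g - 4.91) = -0.52*g^4 + 0.3*g^3 + 1.45*g^2 + 5.15*g + 10.23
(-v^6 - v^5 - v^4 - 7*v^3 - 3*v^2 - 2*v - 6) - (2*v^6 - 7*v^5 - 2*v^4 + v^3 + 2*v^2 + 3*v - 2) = -3*v^6 + 6*v^5 + v^4 - 8*v^3 - 5*v^2 - 5*v - 4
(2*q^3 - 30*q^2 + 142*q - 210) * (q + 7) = 2*q^4 - 16*q^3 - 68*q^2 + 784*q - 1470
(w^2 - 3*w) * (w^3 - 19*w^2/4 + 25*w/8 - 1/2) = w^5 - 31*w^4/4 + 139*w^3/8 - 79*w^2/8 + 3*w/2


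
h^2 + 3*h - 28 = (h - 4)*(h + 7)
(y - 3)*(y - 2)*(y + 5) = y^3 - 19*y + 30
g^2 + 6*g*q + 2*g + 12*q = (g + 2)*(g + 6*q)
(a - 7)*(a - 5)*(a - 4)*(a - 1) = a^4 - 17*a^3 + 99*a^2 - 223*a + 140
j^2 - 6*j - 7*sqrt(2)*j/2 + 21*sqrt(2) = (j - 6)*(j - 7*sqrt(2)/2)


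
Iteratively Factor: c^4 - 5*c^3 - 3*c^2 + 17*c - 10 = (c + 2)*(c^3 - 7*c^2 + 11*c - 5) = (c - 1)*(c + 2)*(c^2 - 6*c + 5) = (c - 1)^2*(c + 2)*(c - 5)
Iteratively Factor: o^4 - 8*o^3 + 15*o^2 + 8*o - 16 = (o - 1)*(o^3 - 7*o^2 + 8*o + 16) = (o - 4)*(o - 1)*(o^2 - 3*o - 4) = (o - 4)*(o - 1)*(o + 1)*(o - 4)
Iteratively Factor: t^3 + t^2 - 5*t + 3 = (t - 1)*(t^2 + 2*t - 3) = (t - 1)^2*(t + 3)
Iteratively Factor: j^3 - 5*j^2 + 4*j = (j)*(j^2 - 5*j + 4) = j*(j - 4)*(j - 1)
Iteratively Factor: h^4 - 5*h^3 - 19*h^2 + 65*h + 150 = (h - 5)*(h^3 - 19*h - 30) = (h - 5)*(h + 3)*(h^2 - 3*h - 10) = (h - 5)*(h + 2)*(h + 3)*(h - 5)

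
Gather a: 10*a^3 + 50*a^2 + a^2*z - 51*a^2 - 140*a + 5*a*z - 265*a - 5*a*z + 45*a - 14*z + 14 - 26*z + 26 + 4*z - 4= 10*a^3 + a^2*(z - 1) - 360*a - 36*z + 36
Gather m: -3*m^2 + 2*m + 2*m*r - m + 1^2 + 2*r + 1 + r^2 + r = -3*m^2 + m*(2*r + 1) + r^2 + 3*r + 2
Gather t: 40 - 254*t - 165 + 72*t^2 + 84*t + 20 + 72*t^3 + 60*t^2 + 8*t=72*t^3 + 132*t^2 - 162*t - 105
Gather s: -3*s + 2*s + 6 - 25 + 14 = -s - 5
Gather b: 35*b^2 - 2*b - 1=35*b^2 - 2*b - 1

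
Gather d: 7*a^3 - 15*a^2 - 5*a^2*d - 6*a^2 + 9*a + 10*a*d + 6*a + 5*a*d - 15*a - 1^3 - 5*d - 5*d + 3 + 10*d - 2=7*a^3 - 21*a^2 + d*(-5*a^2 + 15*a)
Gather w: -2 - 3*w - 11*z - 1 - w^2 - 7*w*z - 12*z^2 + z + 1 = -w^2 + w*(-7*z - 3) - 12*z^2 - 10*z - 2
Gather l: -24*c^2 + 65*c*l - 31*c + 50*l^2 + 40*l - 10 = -24*c^2 - 31*c + 50*l^2 + l*(65*c + 40) - 10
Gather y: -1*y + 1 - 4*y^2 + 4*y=-4*y^2 + 3*y + 1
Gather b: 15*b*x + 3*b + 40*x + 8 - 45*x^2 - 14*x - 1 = b*(15*x + 3) - 45*x^2 + 26*x + 7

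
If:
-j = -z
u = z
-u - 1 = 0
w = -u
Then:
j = -1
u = -1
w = 1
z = -1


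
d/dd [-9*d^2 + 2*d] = 2 - 18*d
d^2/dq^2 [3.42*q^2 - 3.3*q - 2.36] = 6.84000000000000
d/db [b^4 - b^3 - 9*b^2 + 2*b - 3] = 4*b^3 - 3*b^2 - 18*b + 2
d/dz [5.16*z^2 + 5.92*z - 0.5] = 10.32*z + 5.92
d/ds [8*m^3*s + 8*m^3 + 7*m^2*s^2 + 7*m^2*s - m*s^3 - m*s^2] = m*(8*m^2 + 14*m*s + 7*m - 3*s^2 - 2*s)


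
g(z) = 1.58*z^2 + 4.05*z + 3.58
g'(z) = 3.16*z + 4.05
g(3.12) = 31.60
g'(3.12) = 13.91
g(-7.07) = 53.92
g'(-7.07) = -18.29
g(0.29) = 4.89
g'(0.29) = 4.97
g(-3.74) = 10.53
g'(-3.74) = -7.77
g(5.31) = 69.64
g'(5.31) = 20.83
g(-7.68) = 65.67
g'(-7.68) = -20.22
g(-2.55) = 3.53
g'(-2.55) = -4.01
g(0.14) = 4.18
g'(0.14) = 4.49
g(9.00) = 168.01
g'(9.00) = 32.49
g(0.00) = 3.58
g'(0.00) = 4.05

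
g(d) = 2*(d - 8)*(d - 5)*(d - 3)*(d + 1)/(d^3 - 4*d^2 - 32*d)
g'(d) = 2*(d - 8)*(d - 5)*(d - 3)*(d + 1)*(-3*d^2 + 8*d + 32)/(d^3 - 4*d^2 - 32*d)^2 + 2*(d - 8)*(d - 5)*(d - 3)/(d^3 - 4*d^2 - 32*d) + 2*(d - 8)*(d - 5)*(d + 1)/(d^3 - 4*d^2 - 32*d) + 2*(d - 8)*(d - 3)*(d + 1)/(d^3 - 4*d^2 - 32*d) + 2*(d - 5)*(d - 3)*(d + 1)/(d^3 - 4*d^2 - 32*d)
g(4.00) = -0.31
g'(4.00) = 0.05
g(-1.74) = 12.02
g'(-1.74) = -18.98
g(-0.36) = -17.59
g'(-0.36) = -63.00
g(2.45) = 0.61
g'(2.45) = -1.52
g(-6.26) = -77.53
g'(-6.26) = -16.69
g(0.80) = 8.66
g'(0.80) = -13.82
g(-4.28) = -369.81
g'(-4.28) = -1203.77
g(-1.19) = 2.95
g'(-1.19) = -15.26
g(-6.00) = -82.50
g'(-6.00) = -21.83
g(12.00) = 8.53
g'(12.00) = 1.58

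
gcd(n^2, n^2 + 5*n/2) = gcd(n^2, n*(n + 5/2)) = n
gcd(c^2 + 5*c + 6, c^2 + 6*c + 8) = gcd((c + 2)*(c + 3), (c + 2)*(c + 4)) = c + 2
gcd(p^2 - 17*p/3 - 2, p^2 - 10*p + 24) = p - 6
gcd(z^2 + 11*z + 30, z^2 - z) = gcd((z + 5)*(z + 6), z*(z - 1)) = 1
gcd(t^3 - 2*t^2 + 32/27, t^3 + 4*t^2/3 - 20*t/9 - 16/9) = t^2 - 2*t/3 - 8/9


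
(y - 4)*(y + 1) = y^2 - 3*y - 4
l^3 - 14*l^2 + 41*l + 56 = (l - 8)*(l - 7)*(l + 1)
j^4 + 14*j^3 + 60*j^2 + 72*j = j*(j + 2)*(j + 6)^2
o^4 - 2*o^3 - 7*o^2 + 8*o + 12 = (o - 3)*(o - 2)*(o + 1)*(o + 2)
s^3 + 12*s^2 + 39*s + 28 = (s + 1)*(s + 4)*(s + 7)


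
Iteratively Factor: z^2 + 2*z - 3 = (z - 1)*(z + 3)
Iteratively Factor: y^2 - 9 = (y + 3)*(y - 3)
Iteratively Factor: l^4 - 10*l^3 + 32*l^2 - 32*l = (l - 4)*(l^3 - 6*l^2 + 8*l) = (l - 4)^2*(l^2 - 2*l) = l*(l - 4)^2*(l - 2)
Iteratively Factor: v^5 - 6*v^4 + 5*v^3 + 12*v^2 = (v - 3)*(v^4 - 3*v^3 - 4*v^2) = (v - 3)*(v + 1)*(v^3 - 4*v^2) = (v - 4)*(v - 3)*(v + 1)*(v^2) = v*(v - 4)*(v - 3)*(v + 1)*(v)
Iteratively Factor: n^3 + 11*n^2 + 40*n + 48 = (n + 3)*(n^2 + 8*n + 16) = (n + 3)*(n + 4)*(n + 4)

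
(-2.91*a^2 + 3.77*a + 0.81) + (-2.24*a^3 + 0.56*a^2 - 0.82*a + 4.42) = -2.24*a^3 - 2.35*a^2 + 2.95*a + 5.23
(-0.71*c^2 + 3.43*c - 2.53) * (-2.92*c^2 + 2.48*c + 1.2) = 2.0732*c^4 - 11.7764*c^3 + 15.042*c^2 - 2.1584*c - 3.036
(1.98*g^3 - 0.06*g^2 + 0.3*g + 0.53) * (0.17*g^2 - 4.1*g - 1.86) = 0.3366*g^5 - 8.1282*g^4 - 3.3858*g^3 - 1.0283*g^2 - 2.731*g - 0.9858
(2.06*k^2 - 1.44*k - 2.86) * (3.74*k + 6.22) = 7.7044*k^3 + 7.4276*k^2 - 19.6532*k - 17.7892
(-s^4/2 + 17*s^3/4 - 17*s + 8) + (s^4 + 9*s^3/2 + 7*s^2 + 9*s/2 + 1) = s^4/2 + 35*s^3/4 + 7*s^2 - 25*s/2 + 9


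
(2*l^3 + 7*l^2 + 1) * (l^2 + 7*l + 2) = 2*l^5 + 21*l^4 + 53*l^3 + 15*l^2 + 7*l + 2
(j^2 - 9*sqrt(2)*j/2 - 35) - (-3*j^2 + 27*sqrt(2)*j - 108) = 4*j^2 - 63*sqrt(2)*j/2 + 73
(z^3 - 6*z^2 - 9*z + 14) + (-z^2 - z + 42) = z^3 - 7*z^2 - 10*z + 56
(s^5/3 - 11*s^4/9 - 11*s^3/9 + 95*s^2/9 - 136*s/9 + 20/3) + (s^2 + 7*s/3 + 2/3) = s^5/3 - 11*s^4/9 - 11*s^3/9 + 104*s^2/9 - 115*s/9 + 22/3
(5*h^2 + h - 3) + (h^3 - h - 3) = h^3 + 5*h^2 - 6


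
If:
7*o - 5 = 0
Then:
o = 5/7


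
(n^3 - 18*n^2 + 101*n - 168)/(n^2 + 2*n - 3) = (n^3 - 18*n^2 + 101*n - 168)/(n^2 + 2*n - 3)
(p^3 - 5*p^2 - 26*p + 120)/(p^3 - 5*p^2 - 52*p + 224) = (p^2 - p - 30)/(p^2 - p - 56)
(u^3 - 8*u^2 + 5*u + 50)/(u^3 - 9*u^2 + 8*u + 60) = (u - 5)/(u - 6)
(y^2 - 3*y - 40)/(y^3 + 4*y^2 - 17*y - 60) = (y - 8)/(y^2 - y - 12)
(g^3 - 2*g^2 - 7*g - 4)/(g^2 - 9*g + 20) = (g^2 + 2*g + 1)/(g - 5)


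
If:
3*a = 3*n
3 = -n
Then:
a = -3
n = -3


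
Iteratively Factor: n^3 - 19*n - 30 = (n + 2)*(n^2 - 2*n - 15) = (n + 2)*(n + 3)*(n - 5)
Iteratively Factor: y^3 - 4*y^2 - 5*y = (y - 5)*(y^2 + y) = y*(y - 5)*(y + 1)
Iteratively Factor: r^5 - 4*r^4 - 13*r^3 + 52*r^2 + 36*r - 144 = (r - 3)*(r^4 - r^3 - 16*r^2 + 4*r + 48) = (r - 3)*(r - 2)*(r^3 + r^2 - 14*r - 24) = (r - 3)*(r - 2)*(r + 2)*(r^2 - r - 12) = (r - 4)*(r - 3)*(r - 2)*(r + 2)*(r + 3)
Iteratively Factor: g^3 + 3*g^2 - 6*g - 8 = (g - 2)*(g^2 + 5*g + 4) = (g - 2)*(g + 4)*(g + 1)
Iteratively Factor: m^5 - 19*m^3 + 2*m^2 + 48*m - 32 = (m - 4)*(m^4 + 4*m^3 - 3*m^2 - 10*m + 8) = (m - 4)*(m + 4)*(m^3 - 3*m + 2) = (m - 4)*(m - 1)*(m + 4)*(m^2 + m - 2) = (m - 4)*(m - 1)*(m + 2)*(m + 4)*(m - 1)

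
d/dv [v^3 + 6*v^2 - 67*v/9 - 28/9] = 3*v^2 + 12*v - 67/9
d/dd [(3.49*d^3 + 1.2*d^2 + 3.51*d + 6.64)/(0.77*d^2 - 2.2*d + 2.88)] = (2.6873*d^4 - 15.356*d^3 + 24.8109*d^2 - 3.3136*d + 24.7168)/(0.5929*d^4 - 3.388*d^3 + 9.2752*d^2 - 12.672*d + 8.2944)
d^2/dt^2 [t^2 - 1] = 2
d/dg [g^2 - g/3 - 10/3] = 2*g - 1/3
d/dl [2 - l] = -1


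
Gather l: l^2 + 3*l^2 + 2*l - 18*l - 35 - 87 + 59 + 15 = 4*l^2 - 16*l - 48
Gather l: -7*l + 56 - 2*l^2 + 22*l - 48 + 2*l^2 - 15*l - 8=0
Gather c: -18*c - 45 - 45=-18*c - 90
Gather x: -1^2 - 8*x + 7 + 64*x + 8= 56*x + 14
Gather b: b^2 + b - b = b^2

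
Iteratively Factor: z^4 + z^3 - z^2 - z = (z)*(z^3 + z^2 - z - 1) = z*(z + 1)*(z^2 - 1) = z*(z + 1)^2*(z - 1)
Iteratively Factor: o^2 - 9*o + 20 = (o - 5)*(o - 4)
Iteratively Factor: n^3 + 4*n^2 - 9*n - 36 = (n - 3)*(n^2 + 7*n + 12) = (n - 3)*(n + 4)*(n + 3)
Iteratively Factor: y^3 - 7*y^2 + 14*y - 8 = (y - 1)*(y^2 - 6*y + 8) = (y - 4)*(y - 1)*(y - 2)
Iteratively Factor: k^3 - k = (k)*(k^2 - 1) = k*(k + 1)*(k - 1)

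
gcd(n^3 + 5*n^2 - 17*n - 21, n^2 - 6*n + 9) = n - 3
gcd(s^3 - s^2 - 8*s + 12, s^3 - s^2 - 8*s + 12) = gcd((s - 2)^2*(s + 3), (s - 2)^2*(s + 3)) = s^3 - s^2 - 8*s + 12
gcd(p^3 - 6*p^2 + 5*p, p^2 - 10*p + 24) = 1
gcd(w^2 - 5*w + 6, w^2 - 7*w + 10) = w - 2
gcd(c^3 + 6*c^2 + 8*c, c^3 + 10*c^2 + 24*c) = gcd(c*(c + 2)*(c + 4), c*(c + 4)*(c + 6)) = c^2 + 4*c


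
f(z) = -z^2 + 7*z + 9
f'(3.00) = 1.00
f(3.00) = 21.00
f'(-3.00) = 13.00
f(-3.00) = -21.00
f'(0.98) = 5.04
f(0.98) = 14.90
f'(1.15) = 4.70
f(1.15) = 15.73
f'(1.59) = 3.82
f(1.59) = 17.60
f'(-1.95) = 10.90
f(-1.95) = -8.45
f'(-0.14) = 7.28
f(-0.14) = 8.00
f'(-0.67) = 8.34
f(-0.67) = 3.86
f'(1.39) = 4.22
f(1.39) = 16.80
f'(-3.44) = 13.88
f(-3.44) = -26.91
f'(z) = 7 - 2*z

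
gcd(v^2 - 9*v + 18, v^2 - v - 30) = v - 6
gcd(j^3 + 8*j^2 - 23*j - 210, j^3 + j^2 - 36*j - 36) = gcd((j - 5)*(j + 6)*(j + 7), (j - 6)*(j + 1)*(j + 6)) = j + 6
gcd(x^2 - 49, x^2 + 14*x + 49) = x + 7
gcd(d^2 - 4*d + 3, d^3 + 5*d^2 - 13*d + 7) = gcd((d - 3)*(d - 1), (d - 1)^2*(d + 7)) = d - 1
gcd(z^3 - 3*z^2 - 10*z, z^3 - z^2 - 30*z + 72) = 1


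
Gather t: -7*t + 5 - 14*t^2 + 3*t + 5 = -14*t^2 - 4*t + 10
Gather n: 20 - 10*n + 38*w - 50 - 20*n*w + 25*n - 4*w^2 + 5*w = n*(15 - 20*w) - 4*w^2 + 43*w - 30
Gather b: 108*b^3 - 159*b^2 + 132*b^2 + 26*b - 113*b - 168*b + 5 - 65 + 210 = 108*b^3 - 27*b^2 - 255*b + 150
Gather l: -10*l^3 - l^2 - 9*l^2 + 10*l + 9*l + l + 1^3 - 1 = -10*l^3 - 10*l^2 + 20*l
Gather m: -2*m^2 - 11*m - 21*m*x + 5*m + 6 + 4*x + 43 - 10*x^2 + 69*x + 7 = -2*m^2 + m*(-21*x - 6) - 10*x^2 + 73*x + 56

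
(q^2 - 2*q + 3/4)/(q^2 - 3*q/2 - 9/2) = (-4*q^2 + 8*q - 3)/(2*(-2*q^2 + 3*q + 9))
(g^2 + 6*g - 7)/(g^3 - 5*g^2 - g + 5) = (g + 7)/(g^2 - 4*g - 5)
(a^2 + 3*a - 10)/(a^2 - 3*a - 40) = (a - 2)/(a - 8)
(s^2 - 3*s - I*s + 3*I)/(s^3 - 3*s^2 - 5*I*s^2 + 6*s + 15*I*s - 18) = (s - I)/(s^2 - 5*I*s + 6)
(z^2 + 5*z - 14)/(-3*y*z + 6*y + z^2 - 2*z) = (-z - 7)/(3*y - z)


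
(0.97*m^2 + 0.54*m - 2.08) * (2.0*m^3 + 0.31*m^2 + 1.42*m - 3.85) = 1.94*m^5 + 1.3807*m^4 - 2.6152*m^3 - 3.6125*m^2 - 5.0326*m + 8.008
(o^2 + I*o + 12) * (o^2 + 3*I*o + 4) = o^4 + 4*I*o^3 + 13*o^2 + 40*I*o + 48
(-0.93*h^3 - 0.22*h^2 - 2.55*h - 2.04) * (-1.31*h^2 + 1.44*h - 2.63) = 1.2183*h^5 - 1.051*h^4 + 5.4696*h^3 - 0.421*h^2 + 3.7689*h + 5.3652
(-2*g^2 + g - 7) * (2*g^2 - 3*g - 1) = -4*g^4 + 8*g^3 - 15*g^2 + 20*g + 7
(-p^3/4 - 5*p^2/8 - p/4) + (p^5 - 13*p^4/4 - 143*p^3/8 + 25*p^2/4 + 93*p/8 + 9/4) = p^5 - 13*p^4/4 - 145*p^3/8 + 45*p^2/8 + 91*p/8 + 9/4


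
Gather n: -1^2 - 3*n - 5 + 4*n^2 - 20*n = 4*n^2 - 23*n - 6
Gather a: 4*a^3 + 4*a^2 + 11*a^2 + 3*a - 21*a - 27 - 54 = 4*a^3 + 15*a^2 - 18*a - 81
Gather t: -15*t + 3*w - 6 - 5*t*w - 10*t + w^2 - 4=t*(-5*w - 25) + w^2 + 3*w - 10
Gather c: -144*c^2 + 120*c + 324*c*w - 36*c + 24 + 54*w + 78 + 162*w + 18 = -144*c^2 + c*(324*w + 84) + 216*w + 120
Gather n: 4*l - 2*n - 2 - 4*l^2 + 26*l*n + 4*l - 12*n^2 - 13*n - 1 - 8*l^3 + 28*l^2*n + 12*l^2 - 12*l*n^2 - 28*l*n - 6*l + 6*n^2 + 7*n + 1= -8*l^3 + 8*l^2 + 2*l + n^2*(-12*l - 6) + n*(28*l^2 - 2*l - 8) - 2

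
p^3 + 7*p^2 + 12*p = p*(p + 3)*(p + 4)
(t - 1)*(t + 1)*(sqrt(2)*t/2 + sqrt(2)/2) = sqrt(2)*t^3/2 + sqrt(2)*t^2/2 - sqrt(2)*t/2 - sqrt(2)/2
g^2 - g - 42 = (g - 7)*(g + 6)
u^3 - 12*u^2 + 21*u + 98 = (u - 7)^2*(u + 2)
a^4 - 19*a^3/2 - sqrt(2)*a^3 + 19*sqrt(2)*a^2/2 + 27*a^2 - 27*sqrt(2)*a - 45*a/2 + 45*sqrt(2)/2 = (a - 5)*(a - 3)*(a - 3/2)*(a - sqrt(2))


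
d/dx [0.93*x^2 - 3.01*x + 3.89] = 1.86*x - 3.01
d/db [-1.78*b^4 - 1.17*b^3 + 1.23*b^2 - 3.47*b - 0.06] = -7.12*b^3 - 3.51*b^2 + 2.46*b - 3.47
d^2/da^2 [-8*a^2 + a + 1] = -16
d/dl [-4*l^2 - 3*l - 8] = -8*l - 3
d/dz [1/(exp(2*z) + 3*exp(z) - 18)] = (-2*exp(z) - 3)*exp(z)/(exp(2*z) + 3*exp(z) - 18)^2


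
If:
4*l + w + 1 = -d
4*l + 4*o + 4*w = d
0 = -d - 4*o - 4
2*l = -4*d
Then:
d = 4/9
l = -8/9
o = -10/9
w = 19/9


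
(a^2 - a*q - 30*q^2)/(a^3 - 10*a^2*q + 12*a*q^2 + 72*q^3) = (-a - 5*q)/(-a^2 + 4*a*q + 12*q^2)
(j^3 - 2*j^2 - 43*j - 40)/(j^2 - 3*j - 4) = (j^2 - 3*j - 40)/(j - 4)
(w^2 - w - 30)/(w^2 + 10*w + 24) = (w^2 - w - 30)/(w^2 + 10*w + 24)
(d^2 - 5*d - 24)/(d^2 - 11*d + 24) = (d + 3)/(d - 3)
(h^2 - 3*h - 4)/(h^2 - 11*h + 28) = (h + 1)/(h - 7)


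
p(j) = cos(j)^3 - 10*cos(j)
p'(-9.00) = -3.09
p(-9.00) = 8.35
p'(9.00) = 3.09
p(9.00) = 8.35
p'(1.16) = 8.73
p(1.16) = -3.93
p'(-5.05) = 9.12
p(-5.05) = -3.28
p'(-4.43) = 9.38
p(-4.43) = 2.76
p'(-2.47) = -5.08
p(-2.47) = 7.35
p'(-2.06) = -8.24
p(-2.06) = 4.60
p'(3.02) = 0.85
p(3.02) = 8.95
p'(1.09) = 8.30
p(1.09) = -4.53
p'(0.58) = 4.33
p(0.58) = -7.78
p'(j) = -3*sin(j)*cos(j)^2 + 10*sin(j)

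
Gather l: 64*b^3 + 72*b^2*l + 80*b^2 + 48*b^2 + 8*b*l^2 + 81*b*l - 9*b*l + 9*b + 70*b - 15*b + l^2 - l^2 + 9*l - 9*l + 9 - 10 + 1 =64*b^3 + 128*b^2 + 8*b*l^2 + 64*b + l*(72*b^2 + 72*b)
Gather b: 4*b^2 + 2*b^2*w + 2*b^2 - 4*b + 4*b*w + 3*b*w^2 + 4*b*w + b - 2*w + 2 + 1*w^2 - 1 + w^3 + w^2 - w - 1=b^2*(2*w + 6) + b*(3*w^2 + 8*w - 3) + w^3 + 2*w^2 - 3*w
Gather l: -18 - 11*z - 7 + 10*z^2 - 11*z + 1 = 10*z^2 - 22*z - 24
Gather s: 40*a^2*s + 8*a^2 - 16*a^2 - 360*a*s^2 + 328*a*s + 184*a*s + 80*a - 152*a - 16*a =-8*a^2 - 360*a*s^2 - 88*a + s*(40*a^2 + 512*a)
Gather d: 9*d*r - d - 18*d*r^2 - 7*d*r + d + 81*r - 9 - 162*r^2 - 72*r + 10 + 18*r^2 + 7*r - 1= d*(-18*r^2 + 2*r) - 144*r^2 + 16*r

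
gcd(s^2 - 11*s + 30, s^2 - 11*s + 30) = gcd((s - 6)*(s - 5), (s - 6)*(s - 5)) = s^2 - 11*s + 30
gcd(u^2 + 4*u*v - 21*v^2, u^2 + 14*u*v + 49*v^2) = u + 7*v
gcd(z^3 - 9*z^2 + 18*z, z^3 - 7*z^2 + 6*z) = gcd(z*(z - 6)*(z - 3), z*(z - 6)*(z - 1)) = z^2 - 6*z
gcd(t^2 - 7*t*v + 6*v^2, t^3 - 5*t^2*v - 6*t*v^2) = t - 6*v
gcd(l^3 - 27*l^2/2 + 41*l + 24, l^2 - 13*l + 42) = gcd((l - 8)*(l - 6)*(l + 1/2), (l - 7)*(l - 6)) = l - 6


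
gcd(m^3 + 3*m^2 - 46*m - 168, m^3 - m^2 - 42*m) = m^2 - m - 42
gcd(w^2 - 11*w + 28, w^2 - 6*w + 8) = w - 4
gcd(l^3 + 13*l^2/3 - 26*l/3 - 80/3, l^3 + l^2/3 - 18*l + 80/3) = l^2 + 7*l/3 - 40/3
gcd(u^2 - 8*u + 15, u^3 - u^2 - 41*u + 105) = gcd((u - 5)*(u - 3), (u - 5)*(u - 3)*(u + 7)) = u^2 - 8*u + 15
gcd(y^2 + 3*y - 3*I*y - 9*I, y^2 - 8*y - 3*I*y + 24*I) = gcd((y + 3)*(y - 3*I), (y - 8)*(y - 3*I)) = y - 3*I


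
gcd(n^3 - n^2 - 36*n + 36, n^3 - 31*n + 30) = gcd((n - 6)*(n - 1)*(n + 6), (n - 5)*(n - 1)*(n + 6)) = n^2 + 5*n - 6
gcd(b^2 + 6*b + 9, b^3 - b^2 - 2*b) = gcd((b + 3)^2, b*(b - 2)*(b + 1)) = 1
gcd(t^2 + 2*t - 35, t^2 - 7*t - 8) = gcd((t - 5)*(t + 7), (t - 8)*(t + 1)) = 1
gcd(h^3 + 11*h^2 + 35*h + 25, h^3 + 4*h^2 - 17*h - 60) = h + 5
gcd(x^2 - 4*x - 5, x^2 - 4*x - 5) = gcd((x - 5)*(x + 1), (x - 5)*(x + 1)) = x^2 - 4*x - 5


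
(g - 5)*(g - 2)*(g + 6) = g^3 - g^2 - 32*g + 60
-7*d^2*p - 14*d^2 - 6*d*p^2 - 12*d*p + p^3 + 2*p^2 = (-7*d + p)*(d + p)*(p + 2)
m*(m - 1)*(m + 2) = m^3 + m^2 - 2*m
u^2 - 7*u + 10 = (u - 5)*(u - 2)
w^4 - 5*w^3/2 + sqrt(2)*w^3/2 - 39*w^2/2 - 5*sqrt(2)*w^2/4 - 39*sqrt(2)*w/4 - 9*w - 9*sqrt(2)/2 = (w - 6)*(w + 1/2)*(w + 3)*(w + sqrt(2)/2)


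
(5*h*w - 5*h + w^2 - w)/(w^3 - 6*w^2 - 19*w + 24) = (5*h + w)/(w^2 - 5*w - 24)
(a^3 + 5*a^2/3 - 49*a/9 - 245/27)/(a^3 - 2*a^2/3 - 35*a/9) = (a + 7/3)/a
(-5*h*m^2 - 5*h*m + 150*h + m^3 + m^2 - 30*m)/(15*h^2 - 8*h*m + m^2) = (-m^2 - m + 30)/(3*h - m)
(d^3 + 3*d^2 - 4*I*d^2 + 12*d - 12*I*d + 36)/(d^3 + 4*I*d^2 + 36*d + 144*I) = (d^2 + d*(3 + 2*I) + 6*I)/(d^2 + 10*I*d - 24)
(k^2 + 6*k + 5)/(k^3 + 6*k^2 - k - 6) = (k + 5)/(k^2 + 5*k - 6)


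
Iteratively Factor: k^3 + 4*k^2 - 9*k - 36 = (k + 3)*(k^2 + k - 12) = (k + 3)*(k + 4)*(k - 3)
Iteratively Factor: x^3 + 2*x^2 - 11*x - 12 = (x + 4)*(x^2 - 2*x - 3) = (x + 1)*(x + 4)*(x - 3)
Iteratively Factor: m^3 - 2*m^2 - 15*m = (m)*(m^2 - 2*m - 15) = m*(m + 3)*(m - 5)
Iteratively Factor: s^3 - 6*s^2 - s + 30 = (s - 5)*(s^2 - s - 6) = (s - 5)*(s - 3)*(s + 2)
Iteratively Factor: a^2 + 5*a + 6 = (a + 2)*(a + 3)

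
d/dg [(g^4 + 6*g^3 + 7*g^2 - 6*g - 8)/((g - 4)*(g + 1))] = g*(2*g^2 - 7*g - 40)/(g^2 - 8*g + 16)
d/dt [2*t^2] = 4*t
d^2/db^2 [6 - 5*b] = 0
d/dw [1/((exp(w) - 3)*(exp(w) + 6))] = (-2*exp(w) - 3)*exp(w)/(exp(4*w) + 6*exp(3*w) - 27*exp(2*w) - 108*exp(w) + 324)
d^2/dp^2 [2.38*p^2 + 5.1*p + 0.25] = 4.76000000000000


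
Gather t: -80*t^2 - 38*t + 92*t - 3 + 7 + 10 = -80*t^2 + 54*t + 14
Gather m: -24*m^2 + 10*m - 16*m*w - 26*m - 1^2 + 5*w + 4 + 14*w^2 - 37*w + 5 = -24*m^2 + m*(-16*w - 16) + 14*w^2 - 32*w + 8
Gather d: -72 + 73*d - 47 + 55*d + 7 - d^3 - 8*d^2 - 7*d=-d^3 - 8*d^2 + 121*d - 112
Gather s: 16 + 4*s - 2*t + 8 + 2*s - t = 6*s - 3*t + 24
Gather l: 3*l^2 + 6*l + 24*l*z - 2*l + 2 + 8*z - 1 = 3*l^2 + l*(24*z + 4) + 8*z + 1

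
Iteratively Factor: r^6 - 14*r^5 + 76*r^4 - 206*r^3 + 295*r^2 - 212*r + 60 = (r - 1)*(r^5 - 13*r^4 + 63*r^3 - 143*r^2 + 152*r - 60) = (r - 3)*(r - 1)*(r^4 - 10*r^3 + 33*r^2 - 44*r + 20) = (r - 3)*(r - 1)^2*(r^3 - 9*r^2 + 24*r - 20) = (r - 3)*(r - 2)*(r - 1)^2*(r^2 - 7*r + 10) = (r - 5)*(r - 3)*(r - 2)*(r - 1)^2*(r - 2)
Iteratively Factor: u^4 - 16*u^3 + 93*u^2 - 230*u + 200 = (u - 4)*(u^3 - 12*u^2 + 45*u - 50) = (u - 5)*(u - 4)*(u^2 - 7*u + 10) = (u - 5)*(u - 4)*(u - 2)*(u - 5)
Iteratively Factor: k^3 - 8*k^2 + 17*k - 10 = (k - 2)*(k^2 - 6*k + 5) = (k - 5)*(k - 2)*(k - 1)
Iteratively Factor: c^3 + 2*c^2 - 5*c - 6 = (c + 3)*(c^2 - c - 2) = (c - 2)*(c + 3)*(c + 1)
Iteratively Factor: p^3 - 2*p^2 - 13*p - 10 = (p - 5)*(p^2 + 3*p + 2) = (p - 5)*(p + 2)*(p + 1)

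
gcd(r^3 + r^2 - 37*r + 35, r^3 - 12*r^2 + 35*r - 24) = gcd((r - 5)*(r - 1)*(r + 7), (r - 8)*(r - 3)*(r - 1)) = r - 1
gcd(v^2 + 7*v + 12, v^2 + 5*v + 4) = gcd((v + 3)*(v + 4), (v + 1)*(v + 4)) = v + 4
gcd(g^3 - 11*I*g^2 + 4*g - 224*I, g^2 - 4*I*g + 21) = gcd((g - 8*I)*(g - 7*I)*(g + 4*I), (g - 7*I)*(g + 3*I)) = g - 7*I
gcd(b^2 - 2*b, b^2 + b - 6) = b - 2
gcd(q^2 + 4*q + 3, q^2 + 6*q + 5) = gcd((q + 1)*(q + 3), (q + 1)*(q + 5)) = q + 1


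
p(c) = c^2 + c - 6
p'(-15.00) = -29.00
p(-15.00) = 204.00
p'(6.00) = 13.00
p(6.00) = 36.00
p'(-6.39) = -11.78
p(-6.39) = 28.44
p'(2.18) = 5.36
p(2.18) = 0.93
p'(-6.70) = -12.40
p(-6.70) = 32.19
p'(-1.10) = -1.20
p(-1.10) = -5.89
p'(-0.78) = -0.56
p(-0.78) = -6.17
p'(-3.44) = -5.88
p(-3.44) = 2.39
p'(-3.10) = -5.20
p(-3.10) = 0.51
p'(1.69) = 4.38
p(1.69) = -1.45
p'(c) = 2*c + 1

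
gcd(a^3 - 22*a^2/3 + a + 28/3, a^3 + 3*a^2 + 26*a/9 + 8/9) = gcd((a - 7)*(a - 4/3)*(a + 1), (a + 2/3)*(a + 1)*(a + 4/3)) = a + 1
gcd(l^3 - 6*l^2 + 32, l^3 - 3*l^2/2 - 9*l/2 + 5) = l + 2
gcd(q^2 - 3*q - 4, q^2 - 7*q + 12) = q - 4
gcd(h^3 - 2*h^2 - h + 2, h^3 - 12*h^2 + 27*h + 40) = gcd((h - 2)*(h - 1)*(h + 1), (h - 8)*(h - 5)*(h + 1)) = h + 1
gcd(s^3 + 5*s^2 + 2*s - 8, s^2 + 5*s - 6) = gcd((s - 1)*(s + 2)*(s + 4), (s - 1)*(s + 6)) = s - 1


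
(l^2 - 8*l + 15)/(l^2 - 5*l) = (l - 3)/l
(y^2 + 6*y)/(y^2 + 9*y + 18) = y/(y + 3)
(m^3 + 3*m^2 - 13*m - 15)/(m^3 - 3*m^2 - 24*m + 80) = (m^2 - 2*m - 3)/(m^2 - 8*m + 16)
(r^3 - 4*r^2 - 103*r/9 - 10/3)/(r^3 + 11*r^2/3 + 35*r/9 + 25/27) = 3*(r - 6)/(3*r + 5)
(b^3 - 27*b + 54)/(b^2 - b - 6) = (b^2 + 3*b - 18)/(b + 2)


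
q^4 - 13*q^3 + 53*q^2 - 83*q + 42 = (q - 7)*(q - 3)*(q - 2)*(q - 1)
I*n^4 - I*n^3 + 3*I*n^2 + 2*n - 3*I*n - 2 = (n - I)^2*(n + 2*I)*(I*n - I)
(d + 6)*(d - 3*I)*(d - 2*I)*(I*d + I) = I*d^4 + 5*d^3 + 7*I*d^3 + 35*d^2 + 30*d - 42*I*d - 36*I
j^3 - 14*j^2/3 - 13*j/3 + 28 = (j - 4)*(j - 3)*(j + 7/3)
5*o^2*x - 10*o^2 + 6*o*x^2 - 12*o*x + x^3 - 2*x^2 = (o + x)*(5*o + x)*(x - 2)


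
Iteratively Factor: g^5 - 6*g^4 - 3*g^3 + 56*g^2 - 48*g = (g - 4)*(g^4 - 2*g^3 - 11*g^2 + 12*g) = (g - 4)^2*(g^3 + 2*g^2 - 3*g) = g*(g - 4)^2*(g^2 + 2*g - 3) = g*(g - 4)^2*(g + 3)*(g - 1)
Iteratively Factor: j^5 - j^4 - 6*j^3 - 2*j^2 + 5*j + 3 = (j - 1)*(j^4 - 6*j^2 - 8*j - 3) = (j - 1)*(j + 1)*(j^3 - j^2 - 5*j - 3) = (j - 1)*(j + 1)^2*(j^2 - 2*j - 3) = (j - 3)*(j - 1)*(j + 1)^2*(j + 1)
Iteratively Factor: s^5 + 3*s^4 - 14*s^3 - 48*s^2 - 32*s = (s + 1)*(s^4 + 2*s^3 - 16*s^2 - 32*s) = (s + 1)*(s + 2)*(s^3 - 16*s) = s*(s + 1)*(s + 2)*(s^2 - 16) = s*(s - 4)*(s + 1)*(s + 2)*(s + 4)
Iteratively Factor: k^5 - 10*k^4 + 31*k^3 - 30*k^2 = (k)*(k^4 - 10*k^3 + 31*k^2 - 30*k) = k^2*(k^3 - 10*k^2 + 31*k - 30) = k^2*(k - 2)*(k^2 - 8*k + 15) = k^2*(k - 5)*(k - 2)*(k - 3)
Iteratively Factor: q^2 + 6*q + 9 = (q + 3)*(q + 3)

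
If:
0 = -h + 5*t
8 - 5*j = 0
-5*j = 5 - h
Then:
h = 13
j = 8/5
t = 13/5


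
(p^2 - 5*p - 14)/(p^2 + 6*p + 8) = (p - 7)/(p + 4)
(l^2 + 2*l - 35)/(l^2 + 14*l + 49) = (l - 5)/(l + 7)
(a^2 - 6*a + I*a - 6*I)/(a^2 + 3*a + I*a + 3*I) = (a - 6)/(a + 3)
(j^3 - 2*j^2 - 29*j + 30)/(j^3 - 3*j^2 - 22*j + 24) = (j + 5)/(j + 4)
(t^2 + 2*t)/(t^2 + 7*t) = (t + 2)/(t + 7)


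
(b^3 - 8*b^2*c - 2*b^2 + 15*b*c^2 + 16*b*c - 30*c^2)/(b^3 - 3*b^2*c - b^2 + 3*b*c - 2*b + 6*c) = (b - 5*c)/(b + 1)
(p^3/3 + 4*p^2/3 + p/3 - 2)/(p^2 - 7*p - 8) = (-p^3 - 4*p^2 - p + 6)/(3*(-p^2 + 7*p + 8))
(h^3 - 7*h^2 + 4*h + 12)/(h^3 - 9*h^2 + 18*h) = (h^2 - h - 2)/(h*(h - 3))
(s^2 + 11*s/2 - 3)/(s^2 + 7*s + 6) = (s - 1/2)/(s + 1)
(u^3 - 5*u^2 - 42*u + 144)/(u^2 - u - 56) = (u^2 + 3*u - 18)/(u + 7)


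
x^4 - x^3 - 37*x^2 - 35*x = x*(x - 7)*(x + 1)*(x + 5)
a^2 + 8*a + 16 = (a + 4)^2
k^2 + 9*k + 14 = (k + 2)*(k + 7)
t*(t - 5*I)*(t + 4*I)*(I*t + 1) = I*t^4 + 2*t^3 + 19*I*t^2 + 20*t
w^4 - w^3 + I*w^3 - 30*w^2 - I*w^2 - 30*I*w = w*(w - 6)*(w + 5)*(w + I)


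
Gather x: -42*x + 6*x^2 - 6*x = 6*x^2 - 48*x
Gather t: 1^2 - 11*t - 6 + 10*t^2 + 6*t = 10*t^2 - 5*t - 5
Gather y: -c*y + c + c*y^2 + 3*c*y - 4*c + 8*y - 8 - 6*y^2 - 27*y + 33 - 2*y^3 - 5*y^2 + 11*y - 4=-3*c - 2*y^3 + y^2*(c - 11) + y*(2*c - 8) + 21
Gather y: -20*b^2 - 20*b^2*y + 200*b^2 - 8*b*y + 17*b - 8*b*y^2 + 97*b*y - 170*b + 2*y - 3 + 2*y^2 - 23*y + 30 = 180*b^2 - 153*b + y^2*(2 - 8*b) + y*(-20*b^2 + 89*b - 21) + 27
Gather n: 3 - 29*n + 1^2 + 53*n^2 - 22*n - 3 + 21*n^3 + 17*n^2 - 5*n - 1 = 21*n^3 + 70*n^2 - 56*n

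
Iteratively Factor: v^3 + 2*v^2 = (v)*(v^2 + 2*v) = v^2*(v + 2)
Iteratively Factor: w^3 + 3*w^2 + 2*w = (w + 1)*(w^2 + 2*w) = w*(w + 1)*(w + 2)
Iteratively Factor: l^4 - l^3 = (l)*(l^3 - l^2) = l*(l - 1)*(l^2) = l^2*(l - 1)*(l)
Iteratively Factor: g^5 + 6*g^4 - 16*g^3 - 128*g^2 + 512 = (g + 4)*(g^4 + 2*g^3 - 24*g^2 - 32*g + 128) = (g + 4)^2*(g^3 - 2*g^2 - 16*g + 32) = (g - 4)*(g + 4)^2*(g^2 + 2*g - 8) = (g - 4)*(g + 4)^3*(g - 2)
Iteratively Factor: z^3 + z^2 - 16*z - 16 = (z - 4)*(z^2 + 5*z + 4) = (z - 4)*(z + 4)*(z + 1)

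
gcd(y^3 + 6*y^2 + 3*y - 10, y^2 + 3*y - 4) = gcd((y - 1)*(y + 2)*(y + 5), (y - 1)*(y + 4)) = y - 1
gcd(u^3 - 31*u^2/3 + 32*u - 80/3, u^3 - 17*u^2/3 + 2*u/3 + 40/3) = u - 5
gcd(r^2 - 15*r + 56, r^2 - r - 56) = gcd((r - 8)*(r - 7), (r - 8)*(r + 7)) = r - 8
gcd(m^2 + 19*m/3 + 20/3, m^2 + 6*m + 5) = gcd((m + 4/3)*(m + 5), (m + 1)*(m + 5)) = m + 5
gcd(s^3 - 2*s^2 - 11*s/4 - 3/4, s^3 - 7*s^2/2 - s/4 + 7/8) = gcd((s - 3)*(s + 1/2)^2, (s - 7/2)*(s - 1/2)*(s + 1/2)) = s + 1/2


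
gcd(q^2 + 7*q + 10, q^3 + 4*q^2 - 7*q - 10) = q + 5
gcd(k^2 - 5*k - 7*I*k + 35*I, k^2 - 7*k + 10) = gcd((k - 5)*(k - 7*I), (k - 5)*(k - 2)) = k - 5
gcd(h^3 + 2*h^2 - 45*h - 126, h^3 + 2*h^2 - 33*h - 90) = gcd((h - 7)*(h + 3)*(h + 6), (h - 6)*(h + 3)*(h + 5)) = h + 3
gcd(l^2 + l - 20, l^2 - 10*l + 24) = l - 4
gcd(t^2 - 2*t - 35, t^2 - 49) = t - 7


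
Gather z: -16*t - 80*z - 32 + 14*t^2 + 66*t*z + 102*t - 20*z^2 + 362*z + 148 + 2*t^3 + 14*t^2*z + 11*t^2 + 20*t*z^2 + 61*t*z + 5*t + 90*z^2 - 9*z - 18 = 2*t^3 + 25*t^2 + 91*t + z^2*(20*t + 70) + z*(14*t^2 + 127*t + 273) + 98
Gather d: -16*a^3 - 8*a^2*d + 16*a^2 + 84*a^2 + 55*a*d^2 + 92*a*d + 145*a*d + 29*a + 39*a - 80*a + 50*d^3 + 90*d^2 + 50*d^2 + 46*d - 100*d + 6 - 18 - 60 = -16*a^3 + 100*a^2 - 12*a + 50*d^3 + d^2*(55*a + 140) + d*(-8*a^2 + 237*a - 54) - 72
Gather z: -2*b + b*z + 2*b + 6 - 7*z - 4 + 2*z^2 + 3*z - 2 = 2*z^2 + z*(b - 4)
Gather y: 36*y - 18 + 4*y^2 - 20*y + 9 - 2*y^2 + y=2*y^2 + 17*y - 9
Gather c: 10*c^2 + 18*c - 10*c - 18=10*c^2 + 8*c - 18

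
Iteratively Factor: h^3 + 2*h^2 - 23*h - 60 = (h - 5)*(h^2 + 7*h + 12) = (h - 5)*(h + 3)*(h + 4)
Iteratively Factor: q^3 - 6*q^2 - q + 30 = (q - 3)*(q^2 - 3*q - 10) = (q - 3)*(q + 2)*(q - 5)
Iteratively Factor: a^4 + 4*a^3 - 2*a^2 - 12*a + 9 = (a - 1)*(a^3 + 5*a^2 + 3*a - 9) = (a - 1)^2*(a^2 + 6*a + 9) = (a - 1)^2*(a + 3)*(a + 3)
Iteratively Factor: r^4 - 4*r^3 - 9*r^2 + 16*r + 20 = (r - 2)*(r^3 - 2*r^2 - 13*r - 10) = (r - 2)*(r + 2)*(r^2 - 4*r - 5) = (r - 5)*(r - 2)*(r + 2)*(r + 1)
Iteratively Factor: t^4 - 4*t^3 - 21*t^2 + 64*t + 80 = (t + 4)*(t^3 - 8*t^2 + 11*t + 20) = (t + 1)*(t + 4)*(t^2 - 9*t + 20) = (t - 5)*(t + 1)*(t + 4)*(t - 4)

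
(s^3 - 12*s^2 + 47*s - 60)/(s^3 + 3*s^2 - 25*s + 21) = (s^2 - 9*s + 20)/(s^2 + 6*s - 7)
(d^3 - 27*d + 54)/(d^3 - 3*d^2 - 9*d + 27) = (d + 6)/(d + 3)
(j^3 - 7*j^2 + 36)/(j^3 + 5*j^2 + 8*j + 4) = (j^2 - 9*j + 18)/(j^2 + 3*j + 2)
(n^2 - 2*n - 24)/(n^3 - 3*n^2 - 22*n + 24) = 1/(n - 1)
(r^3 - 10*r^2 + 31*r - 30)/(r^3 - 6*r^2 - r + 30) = (r - 2)/(r + 2)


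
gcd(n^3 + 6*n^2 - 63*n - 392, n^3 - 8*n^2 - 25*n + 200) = n - 8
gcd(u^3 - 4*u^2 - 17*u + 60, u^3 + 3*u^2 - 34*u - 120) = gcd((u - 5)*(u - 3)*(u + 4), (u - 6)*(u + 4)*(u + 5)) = u + 4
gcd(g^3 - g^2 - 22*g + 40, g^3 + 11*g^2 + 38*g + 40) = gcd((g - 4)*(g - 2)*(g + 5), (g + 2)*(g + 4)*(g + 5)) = g + 5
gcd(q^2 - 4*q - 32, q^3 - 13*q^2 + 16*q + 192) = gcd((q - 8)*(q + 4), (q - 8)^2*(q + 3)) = q - 8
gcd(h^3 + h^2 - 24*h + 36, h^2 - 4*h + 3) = h - 3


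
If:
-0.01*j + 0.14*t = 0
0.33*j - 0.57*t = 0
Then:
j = 0.00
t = 0.00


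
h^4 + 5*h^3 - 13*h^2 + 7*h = h*(h - 1)^2*(h + 7)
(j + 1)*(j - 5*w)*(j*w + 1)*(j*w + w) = j^4*w^2 - 5*j^3*w^3 + 2*j^3*w^2 + j^3*w - 10*j^2*w^3 - 4*j^2*w^2 + 2*j^2*w - 5*j*w^3 - 10*j*w^2 + j*w - 5*w^2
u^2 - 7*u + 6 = (u - 6)*(u - 1)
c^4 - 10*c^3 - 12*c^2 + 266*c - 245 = (c - 7)^2*(c - 1)*(c + 5)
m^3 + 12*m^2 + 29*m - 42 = (m - 1)*(m + 6)*(m + 7)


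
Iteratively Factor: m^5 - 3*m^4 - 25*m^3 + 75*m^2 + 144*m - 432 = (m - 4)*(m^4 + m^3 - 21*m^2 - 9*m + 108) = (m - 4)*(m - 3)*(m^3 + 4*m^2 - 9*m - 36) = (m - 4)*(m - 3)^2*(m^2 + 7*m + 12) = (m - 4)*(m - 3)^2*(m + 4)*(m + 3)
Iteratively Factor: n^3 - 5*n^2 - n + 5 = (n - 5)*(n^2 - 1) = (n - 5)*(n + 1)*(n - 1)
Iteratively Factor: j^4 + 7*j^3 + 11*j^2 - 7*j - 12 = (j - 1)*(j^3 + 8*j^2 + 19*j + 12) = (j - 1)*(j + 1)*(j^2 + 7*j + 12) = (j - 1)*(j + 1)*(j + 4)*(j + 3)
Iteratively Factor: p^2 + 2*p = (p + 2)*(p)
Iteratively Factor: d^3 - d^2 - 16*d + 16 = (d - 1)*(d^2 - 16) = (d - 4)*(d - 1)*(d + 4)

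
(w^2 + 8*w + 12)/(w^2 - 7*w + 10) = (w^2 + 8*w + 12)/(w^2 - 7*w + 10)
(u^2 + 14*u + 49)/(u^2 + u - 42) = (u + 7)/(u - 6)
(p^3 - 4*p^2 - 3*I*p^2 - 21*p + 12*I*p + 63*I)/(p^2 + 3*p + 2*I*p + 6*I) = (p^2 - p*(7 + 3*I) + 21*I)/(p + 2*I)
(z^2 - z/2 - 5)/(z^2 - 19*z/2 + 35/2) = (z + 2)/(z - 7)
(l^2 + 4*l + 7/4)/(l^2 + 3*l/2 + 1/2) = (l + 7/2)/(l + 1)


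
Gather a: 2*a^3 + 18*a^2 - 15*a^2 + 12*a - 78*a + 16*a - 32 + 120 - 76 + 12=2*a^3 + 3*a^2 - 50*a + 24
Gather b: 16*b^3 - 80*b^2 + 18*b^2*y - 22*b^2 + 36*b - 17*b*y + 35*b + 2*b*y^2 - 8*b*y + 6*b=16*b^3 + b^2*(18*y - 102) + b*(2*y^2 - 25*y + 77)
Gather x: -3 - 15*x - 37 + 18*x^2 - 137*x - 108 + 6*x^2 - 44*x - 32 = 24*x^2 - 196*x - 180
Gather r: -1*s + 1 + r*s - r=r*(s - 1) - s + 1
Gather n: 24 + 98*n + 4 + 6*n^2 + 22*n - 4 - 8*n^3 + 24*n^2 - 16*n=-8*n^3 + 30*n^2 + 104*n + 24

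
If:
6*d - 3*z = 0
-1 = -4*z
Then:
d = 1/8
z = 1/4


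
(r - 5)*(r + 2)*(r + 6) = r^3 + 3*r^2 - 28*r - 60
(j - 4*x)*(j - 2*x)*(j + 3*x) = j^3 - 3*j^2*x - 10*j*x^2 + 24*x^3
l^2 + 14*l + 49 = (l + 7)^2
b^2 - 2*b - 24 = (b - 6)*(b + 4)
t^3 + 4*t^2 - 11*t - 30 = (t - 3)*(t + 2)*(t + 5)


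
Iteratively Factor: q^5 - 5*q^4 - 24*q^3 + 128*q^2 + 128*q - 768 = (q - 4)*(q^4 - q^3 - 28*q^2 + 16*q + 192) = (q - 4)*(q + 4)*(q^3 - 5*q^2 - 8*q + 48) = (q - 4)^2*(q + 4)*(q^2 - q - 12) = (q - 4)^3*(q + 4)*(q + 3)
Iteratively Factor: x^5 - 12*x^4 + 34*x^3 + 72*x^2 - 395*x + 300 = (x - 5)*(x^4 - 7*x^3 - x^2 + 67*x - 60) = (x - 5)*(x - 4)*(x^3 - 3*x^2 - 13*x + 15) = (x - 5)^2*(x - 4)*(x^2 + 2*x - 3) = (x - 5)^2*(x - 4)*(x + 3)*(x - 1)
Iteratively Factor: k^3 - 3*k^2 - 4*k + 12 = (k - 2)*(k^2 - k - 6) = (k - 3)*(k - 2)*(k + 2)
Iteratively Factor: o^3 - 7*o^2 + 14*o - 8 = (o - 4)*(o^2 - 3*o + 2) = (o - 4)*(o - 1)*(o - 2)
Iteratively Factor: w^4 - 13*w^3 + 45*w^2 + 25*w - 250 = (w - 5)*(w^3 - 8*w^2 + 5*w + 50) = (w - 5)*(w + 2)*(w^2 - 10*w + 25) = (w - 5)^2*(w + 2)*(w - 5)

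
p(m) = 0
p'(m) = 0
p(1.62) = 0.00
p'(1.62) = 0.00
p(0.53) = 0.00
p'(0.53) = 0.00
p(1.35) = 0.00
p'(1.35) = 0.00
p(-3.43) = 0.00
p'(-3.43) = 0.00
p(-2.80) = 0.00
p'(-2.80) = 0.00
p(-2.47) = 0.00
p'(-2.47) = 0.00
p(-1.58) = 0.00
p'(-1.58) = 0.00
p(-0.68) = 0.00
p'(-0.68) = 0.00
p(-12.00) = 0.00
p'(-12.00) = 0.00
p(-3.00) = 0.00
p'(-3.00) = 0.00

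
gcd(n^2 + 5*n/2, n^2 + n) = n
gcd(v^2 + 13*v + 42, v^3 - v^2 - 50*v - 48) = v + 6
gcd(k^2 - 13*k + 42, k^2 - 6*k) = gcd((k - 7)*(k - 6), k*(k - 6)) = k - 6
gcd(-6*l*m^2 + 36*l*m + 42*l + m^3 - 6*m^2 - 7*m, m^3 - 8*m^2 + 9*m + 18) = m + 1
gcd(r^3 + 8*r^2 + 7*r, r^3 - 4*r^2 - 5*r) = r^2 + r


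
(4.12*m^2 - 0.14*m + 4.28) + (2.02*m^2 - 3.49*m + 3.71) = 6.14*m^2 - 3.63*m + 7.99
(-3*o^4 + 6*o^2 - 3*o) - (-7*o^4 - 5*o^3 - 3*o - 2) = 4*o^4 + 5*o^3 + 6*o^2 + 2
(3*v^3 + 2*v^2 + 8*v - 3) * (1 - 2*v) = -6*v^4 - v^3 - 14*v^2 + 14*v - 3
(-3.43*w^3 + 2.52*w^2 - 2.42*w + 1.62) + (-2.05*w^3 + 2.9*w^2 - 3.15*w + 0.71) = -5.48*w^3 + 5.42*w^2 - 5.57*w + 2.33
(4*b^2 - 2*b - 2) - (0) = 4*b^2 - 2*b - 2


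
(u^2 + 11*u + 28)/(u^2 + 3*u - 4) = (u + 7)/(u - 1)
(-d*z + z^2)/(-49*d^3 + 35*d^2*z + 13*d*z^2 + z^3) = z/(49*d^2 + 14*d*z + z^2)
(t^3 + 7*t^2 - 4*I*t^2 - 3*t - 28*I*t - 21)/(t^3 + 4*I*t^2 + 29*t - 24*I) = (t + 7)/(t + 8*I)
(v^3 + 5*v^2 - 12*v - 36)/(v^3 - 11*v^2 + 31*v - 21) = (v^2 + 8*v + 12)/(v^2 - 8*v + 7)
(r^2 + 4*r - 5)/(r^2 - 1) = (r + 5)/(r + 1)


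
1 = 1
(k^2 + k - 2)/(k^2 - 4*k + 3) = (k + 2)/(k - 3)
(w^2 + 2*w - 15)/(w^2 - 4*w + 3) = (w + 5)/(w - 1)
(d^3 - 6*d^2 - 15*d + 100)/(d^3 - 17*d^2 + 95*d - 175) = (d + 4)/(d - 7)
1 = 1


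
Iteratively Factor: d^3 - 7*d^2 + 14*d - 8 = (d - 1)*(d^2 - 6*d + 8) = (d - 2)*(d - 1)*(d - 4)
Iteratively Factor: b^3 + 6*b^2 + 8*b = (b + 4)*(b^2 + 2*b) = (b + 2)*(b + 4)*(b)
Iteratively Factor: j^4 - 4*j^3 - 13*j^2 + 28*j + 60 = (j + 2)*(j^3 - 6*j^2 - j + 30) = (j - 5)*(j + 2)*(j^2 - j - 6) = (j - 5)*(j - 3)*(j + 2)*(j + 2)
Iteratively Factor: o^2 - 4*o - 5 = (o - 5)*(o + 1)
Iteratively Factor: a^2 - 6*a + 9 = (a - 3)*(a - 3)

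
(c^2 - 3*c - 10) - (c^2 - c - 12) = 2 - 2*c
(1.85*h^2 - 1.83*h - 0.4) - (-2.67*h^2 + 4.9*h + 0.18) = 4.52*h^2 - 6.73*h - 0.58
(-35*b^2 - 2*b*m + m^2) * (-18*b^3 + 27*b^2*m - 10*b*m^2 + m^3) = 630*b^5 - 909*b^4*m + 278*b^3*m^2 + 12*b^2*m^3 - 12*b*m^4 + m^5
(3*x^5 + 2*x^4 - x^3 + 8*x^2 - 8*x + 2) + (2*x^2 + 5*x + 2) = 3*x^5 + 2*x^4 - x^3 + 10*x^2 - 3*x + 4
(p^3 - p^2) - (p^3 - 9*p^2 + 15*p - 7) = 8*p^2 - 15*p + 7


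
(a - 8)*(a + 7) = a^2 - a - 56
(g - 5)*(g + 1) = g^2 - 4*g - 5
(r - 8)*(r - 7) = r^2 - 15*r + 56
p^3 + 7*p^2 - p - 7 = (p - 1)*(p + 1)*(p + 7)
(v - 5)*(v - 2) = v^2 - 7*v + 10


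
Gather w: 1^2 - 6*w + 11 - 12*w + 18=30 - 18*w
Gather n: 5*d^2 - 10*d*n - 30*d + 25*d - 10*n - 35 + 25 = 5*d^2 - 5*d + n*(-10*d - 10) - 10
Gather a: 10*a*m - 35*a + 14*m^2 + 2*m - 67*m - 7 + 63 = a*(10*m - 35) + 14*m^2 - 65*m + 56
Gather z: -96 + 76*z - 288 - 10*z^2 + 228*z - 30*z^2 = -40*z^2 + 304*z - 384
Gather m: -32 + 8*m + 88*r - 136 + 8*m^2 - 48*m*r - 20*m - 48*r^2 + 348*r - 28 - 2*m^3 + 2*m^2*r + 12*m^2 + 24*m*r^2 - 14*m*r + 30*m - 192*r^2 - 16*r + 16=-2*m^3 + m^2*(2*r + 20) + m*(24*r^2 - 62*r + 18) - 240*r^2 + 420*r - 180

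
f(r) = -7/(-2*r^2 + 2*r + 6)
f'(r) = -7*(4*r - 2)/(-2*r^2 + 2*r + 6)^2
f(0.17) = -1.11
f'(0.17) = 0.23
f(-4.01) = 0.20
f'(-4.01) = 0.11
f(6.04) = 0.13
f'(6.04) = -0.05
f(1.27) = -1.32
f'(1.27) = -0.76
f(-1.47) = 5.55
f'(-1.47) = 34.65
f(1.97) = -3.21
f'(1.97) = -8.68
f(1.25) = -1.30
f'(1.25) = -0.73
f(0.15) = -1.12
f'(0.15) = 0.25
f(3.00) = 1.17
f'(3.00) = -1.94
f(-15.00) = 0.01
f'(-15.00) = 0.00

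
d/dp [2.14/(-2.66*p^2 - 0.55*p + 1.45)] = (11.3848*p + 1.177)/(2.66*p^2 + 0.55*p - 1.45)^2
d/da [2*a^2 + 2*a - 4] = 4*a + 2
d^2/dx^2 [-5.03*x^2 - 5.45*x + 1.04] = -10.0600000000000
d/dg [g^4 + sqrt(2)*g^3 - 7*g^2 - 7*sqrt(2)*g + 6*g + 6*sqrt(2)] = 4*g^3 + 3*sqrt(2)*g^2 - 14*g - 7*sqrt(2) + 6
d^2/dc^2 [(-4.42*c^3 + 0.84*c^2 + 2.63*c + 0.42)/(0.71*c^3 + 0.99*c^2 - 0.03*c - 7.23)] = (7.06052400000002*c^6 + 7.389822*c^5 - 258.530454*c^4 + 7.12633199999992*c^3 + 194.745744*c^2 - 1260.46773*c + 92.690802)/(0.357911*c^9 + 1.497177*c^8 + 2.042244*c^7 - 10.090152*c^6 - 30.578094*c^5 - 20.331702*c^4 + 112.629636*c^3 + 155.230992*c^2 - 4.704561*c - 377.933067)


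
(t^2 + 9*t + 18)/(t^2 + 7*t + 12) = (t + 6)/(t + 4)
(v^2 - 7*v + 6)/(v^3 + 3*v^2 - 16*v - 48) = (v^2 - 7*v + 6)/(v^3 + 3*v^2 - 16*v - 48)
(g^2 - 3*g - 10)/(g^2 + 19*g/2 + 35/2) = 2*(g^2 - 3*g - 10)/(2*g^2 + 19*g + 35)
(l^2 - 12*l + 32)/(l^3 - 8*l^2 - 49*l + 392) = (l - 4)/(l^2 - 49)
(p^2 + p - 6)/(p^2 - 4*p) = (p^2 + p - 6)/(p*(p - 4))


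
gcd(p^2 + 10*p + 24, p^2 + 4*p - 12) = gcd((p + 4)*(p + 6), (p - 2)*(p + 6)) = p + 6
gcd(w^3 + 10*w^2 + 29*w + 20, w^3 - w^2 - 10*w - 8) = w + 1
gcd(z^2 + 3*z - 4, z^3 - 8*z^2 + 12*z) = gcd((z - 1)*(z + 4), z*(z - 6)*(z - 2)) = 1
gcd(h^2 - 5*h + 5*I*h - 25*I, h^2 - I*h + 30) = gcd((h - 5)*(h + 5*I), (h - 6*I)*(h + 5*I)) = h + 5*I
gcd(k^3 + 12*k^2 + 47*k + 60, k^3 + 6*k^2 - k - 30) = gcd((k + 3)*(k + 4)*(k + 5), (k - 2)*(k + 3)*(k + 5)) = k^2 + 8*k + 15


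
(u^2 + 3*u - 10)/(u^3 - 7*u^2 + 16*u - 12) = (u + 5)/(u^2 - 5*u + 6)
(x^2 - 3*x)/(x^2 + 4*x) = (x - 3)/(x + 4)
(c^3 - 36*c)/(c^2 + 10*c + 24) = c*(c - 6)/(c + 4)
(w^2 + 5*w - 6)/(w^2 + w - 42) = (w^2 + 5*w - 6)/(w^2 + w - 42)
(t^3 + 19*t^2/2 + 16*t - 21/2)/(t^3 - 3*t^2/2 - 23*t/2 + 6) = (t + 7)/(t - 4)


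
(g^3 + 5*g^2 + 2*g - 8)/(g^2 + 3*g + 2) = (g^2 + 3*g - 4)/(g + 1)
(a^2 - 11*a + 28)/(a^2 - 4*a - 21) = (a - 4)/(a + 3)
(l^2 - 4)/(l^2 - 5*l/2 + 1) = 2*(l + 2)/(2*l - 1)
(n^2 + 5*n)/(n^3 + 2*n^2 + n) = (n + 5)/(n^2 + 2*n + 1)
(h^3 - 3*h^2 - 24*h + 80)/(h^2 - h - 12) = (h^2 + h - 20)/(h + 3)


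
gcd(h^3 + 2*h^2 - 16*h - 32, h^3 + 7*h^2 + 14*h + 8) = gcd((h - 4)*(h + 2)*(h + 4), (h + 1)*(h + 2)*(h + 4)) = h^2 + 6*h + 8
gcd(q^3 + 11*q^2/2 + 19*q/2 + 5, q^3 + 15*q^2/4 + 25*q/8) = q + 5/2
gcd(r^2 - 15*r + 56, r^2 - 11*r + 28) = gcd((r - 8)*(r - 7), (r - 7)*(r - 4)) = r - 7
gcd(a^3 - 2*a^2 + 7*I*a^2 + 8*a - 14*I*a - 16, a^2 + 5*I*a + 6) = a - I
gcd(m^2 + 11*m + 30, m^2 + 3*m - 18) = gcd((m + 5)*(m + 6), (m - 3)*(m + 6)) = m + 6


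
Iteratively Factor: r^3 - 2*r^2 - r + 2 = (r - 2)*(r^2 - 1) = (r - 2)*(r - 1)*(r + 1)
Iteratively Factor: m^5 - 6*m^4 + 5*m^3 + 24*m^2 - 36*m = (m - 3)*(m^4 - 3*m^3 - 4*m^2 + 12*m) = m*(m - 3)*(m^3 - 3*m^2 - 4*m + 12) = m*(m - 3)*(m - 2)*(m^2 - m - 6) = m*(m - 3)*(m - 2)*(m + 2)*(m - 3)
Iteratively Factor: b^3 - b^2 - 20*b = (b + 4)*(b^2 - 5*b) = (b - 5)*(b + 4)*(b)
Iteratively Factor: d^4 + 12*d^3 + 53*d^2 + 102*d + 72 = (d + 3)*(d^3 + 9*d^2 + 26*d + 24) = (d + 3)*(d + 4)*(d^2 + 5*d + 6) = (d + 2)*(d + 3)*(d + 4)*(d + 3)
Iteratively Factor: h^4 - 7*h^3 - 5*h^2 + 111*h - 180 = (h - 3)*(h^3 - 4*h^2 - 17*h + 60) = (h - 3)^2*(h^2 - h - 20) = (h - 3)^2*(h + 4)*(h - 5)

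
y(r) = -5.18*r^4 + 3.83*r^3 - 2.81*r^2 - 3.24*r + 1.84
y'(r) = -20.72*r^3 + 11.49*r^2 - 5.62*r - 3.24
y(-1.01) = -7.09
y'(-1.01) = 35.50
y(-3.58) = -1049.17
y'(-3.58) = 1114.83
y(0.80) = -2.71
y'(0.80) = -10.99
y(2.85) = -283.31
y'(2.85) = -405.58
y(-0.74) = -0.41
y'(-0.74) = 15.61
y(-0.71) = 0.04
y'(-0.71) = 13.96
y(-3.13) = -630.16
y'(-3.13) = 762.28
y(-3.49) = -952.36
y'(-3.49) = 1037.10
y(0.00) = 1.84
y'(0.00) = -3.24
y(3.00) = -349.34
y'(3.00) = -476.13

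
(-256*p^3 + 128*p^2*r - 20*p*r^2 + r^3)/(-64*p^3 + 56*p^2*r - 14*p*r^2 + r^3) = (8*p - r)/(2*p - r)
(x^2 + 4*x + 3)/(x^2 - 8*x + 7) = (x^2 + 4*x + 3)/(x^2 - 8*x + 7)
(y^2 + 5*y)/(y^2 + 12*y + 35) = y/(y + 7)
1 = 1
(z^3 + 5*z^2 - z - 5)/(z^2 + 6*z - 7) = (z^2 + 6*z + 5)/(z + 7)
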